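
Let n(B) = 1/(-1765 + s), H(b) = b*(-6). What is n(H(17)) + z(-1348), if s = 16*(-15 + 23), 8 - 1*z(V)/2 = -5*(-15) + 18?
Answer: -278291/1637 ≈ -170.00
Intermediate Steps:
z(V) = -170 (z(V) = 16 - 2*(-5*(-15) + 18) = 16 - 2*(75 + 18) = 16 - 2*93 = 16 - 186 = -170)
H(b) = -6*b
s = 128 (s = 16*8 = 128)
n(B) = -1/1637 (n(B) = 1/(-1765 + 128) = 1/(-1637) = -1/1637)
n(H(17)) + z(-1348) = -1/1637 - 170 = -278291/1637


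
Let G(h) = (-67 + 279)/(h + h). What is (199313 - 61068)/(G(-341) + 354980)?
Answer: 47141545/121048074 ≈ 0.38944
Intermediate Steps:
G(h) = 106/h (G(h) = 212/((2*h)) = 212*(1/(2*h)) = 106/h)
(199313 - 61068)/(G(-341) + 354980) = (199313 - 61068)/(106/(-341) + 354980) = 138245/(106*(-1/341) + 354980) = 138245/(-106/341 + 354980) = 138245/(121048074/341) = 138245*(341/121048074) = 47141545/121048074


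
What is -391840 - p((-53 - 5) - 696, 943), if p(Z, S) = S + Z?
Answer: -392029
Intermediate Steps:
-391840 - p((-53 - 5) - 696, 943) = -391840 - (943 + ((-53 - 5) - 696)) = -391840 - (943 + (-58 - 696)) = -391840 - (943 - 754) = -391840 - 1*189 = -391840 - 189 = -392029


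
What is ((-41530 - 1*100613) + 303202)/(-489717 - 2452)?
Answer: -161059/492169 ≈ -0.32724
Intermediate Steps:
((-41530 - 1*100613) + 303202)/(-489717 - 2452) = ((-41530 - 100613) + 303202)/(-492169) = (-142143 + 303202)*(-1/492169) = 161059*(-1/492169) = -161059/492169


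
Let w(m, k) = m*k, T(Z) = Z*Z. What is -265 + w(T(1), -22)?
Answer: -287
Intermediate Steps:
T(Z) = Z²
w(m, k) = k*m
-265 + w(T(1), -22) = -265 - 22*1² = -265 - 22*1 = -265 - 22 = -287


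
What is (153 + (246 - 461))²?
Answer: 3844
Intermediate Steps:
(153 + (246 - 461))² = (153 - 215)² = (-62)² = 3844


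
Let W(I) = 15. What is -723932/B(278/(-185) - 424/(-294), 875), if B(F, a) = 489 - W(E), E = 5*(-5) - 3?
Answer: -361966/237 ≈ -1527.3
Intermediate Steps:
E = -28 (E = -25 - 3 = -28)
B(F, a) = 474 (B(F, a) = 489 - 1*15 = 489 - 15 = 474)
-723932/B(278/(-185) - 424/(-294), 875) = -723932/474 = -723932*1/474 = -361966/237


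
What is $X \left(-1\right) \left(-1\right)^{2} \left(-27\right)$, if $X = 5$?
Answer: $135$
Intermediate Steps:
$X \left(-1\right) \left(-1\right)^{2} \left(-27\right) = 5 \left(-1\right) \left(-1\right)^{2} \left(-27\right) = \left(-5\right) 1 \left(-27\right) = \left(-5\right) \left(-27\right) = 135$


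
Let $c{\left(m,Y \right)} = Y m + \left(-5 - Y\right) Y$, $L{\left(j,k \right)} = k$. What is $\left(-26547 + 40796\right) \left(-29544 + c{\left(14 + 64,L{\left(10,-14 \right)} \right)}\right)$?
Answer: $-438327738$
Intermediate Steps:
$c{\left(m,Y \right)} = Y m + Y \left(-5 - Y\right)$
$\left(-26547 + 40796\right) \left(-29544 + c{\left(14 + 64,L{\left(10,-14 \right)} \right)}\right) = \left(-26547 + 40796\right) \left(-29544 - 14 \left(-5 + \left(14 + 64\right) - -14\right)\right) = 14249 \left(-29544 - 14 \left(-5 + 78 + 14\right)\right) = 14249 \left(-29544 - 1218\right) = 14249 \left(-30762\right) = -438327738$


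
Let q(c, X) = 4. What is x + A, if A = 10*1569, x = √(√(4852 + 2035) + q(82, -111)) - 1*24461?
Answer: -8771 + √(4 + √6887) ≈ -8761.7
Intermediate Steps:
x = -24461 + √(4 + √6887) (x = √(√(4852 + 2035) + 4) - 1*24461 = √(√6887 + 4) - 24461 = √(4 + √6887) - 24461 = -24461 + √(4 + √6887) ≈ -24452.)
A = 15690
x + A = (-24461 + √(4 + √6887)) + 15690 = -8771 + √(4 + √6887)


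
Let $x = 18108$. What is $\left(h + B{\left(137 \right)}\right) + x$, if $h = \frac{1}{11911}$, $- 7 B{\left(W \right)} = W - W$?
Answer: $\frac{215684389}{11911} \approx 18108.0$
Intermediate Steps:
$B{\left(W \right)} = 0$ ($B{\left(W \right)} = - \frac{W - W}{7} = \left(- \frac{1}{7}\right) 0 = 0$)
$h = \frac{1}{11911} \approx 8.3956 \cdot 10^{-5}$
$\left(h + B{\left(137 \right)}\right) + x = \left(\frac{1}{11911} + 0\right) + 18108 = \frac{1}{11911} + 18108 = \frac{215684389}{11911}$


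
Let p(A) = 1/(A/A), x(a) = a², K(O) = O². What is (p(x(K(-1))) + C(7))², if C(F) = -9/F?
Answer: 4/49 ≈ 0.081633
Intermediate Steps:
p(A) = 1 (p(A) = 1/1 = 1)
(p(x(K(-1))) + C(7))² = (1 - 9/7)² = (-2/7)² = 4/49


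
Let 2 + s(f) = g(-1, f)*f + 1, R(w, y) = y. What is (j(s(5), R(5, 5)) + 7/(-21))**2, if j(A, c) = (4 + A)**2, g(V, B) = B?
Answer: 5527201/9 ≈ 6.1413e+5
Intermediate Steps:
s(f) = -1 + f**2 (s(f) = -2 + (f*f + 1) = -2 + (f**2 + 1) = -2 + (1 + f**2) = -1 + f**2)
(j(s(5), R(5, 5)) + 7/(-21))**2 = ((4 + (-1 + 5**2))**2 + 7/(-21))**2 = ((4 + (-1 + 25))**2 + 7*(-1/21))**2 = ((4 + 24)**2 - 1/3)**2 = (28**2 - 1/3)**2 = (784 - 1/3)**2 = (2351/3)**2 = 5527201/9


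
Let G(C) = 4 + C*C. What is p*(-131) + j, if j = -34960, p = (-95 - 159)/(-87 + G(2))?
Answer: -2795114/79 ≈ -35381.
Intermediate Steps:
G(C) = 4 + C²
p = 254/79 (p = (-95 - 159)/(-87 + (4 + 2²)) = -254/(-87 + (4 + 4)) = -254/(-87 + 8) = -254/(-79) = -254*(-1/79) = 254/79 ≈ 3.2152)
p*(-131) + j = (254/79)*(-131) - 34960 = -33274/79 - 34960 = -2795114/79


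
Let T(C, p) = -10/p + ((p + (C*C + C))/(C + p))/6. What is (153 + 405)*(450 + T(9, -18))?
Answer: 250666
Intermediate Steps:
T(C, p) = -10/p + (C + p + C²)/(6*(C + p)) (T(C, p) = -10/p + ((p + (C² + C))/(C + p))*(⅙) = -10/p + ((p + (C + C²))/(C + p))*(⅙) = -10/p + ((C + p + C²)/(C + p))*(⅙) = -10/p + (C + p + C²)/(6*(C + p)))
(153 + 405)*(450 + T(9, -18)) = (153 + 405)*(450 + (⅙)*((-18)² - 60*9 - 60*(-18) + 9*(-18) - 18*9²)/(-18*(9 - 18))) = 558*(450 + (⅙)*(-1/18)*(324 - 540 + 1080 - 162 - 18*81)/(-9)) = 558*(450 + (⅙)*(-1/18)*(-⅑)*(324 - 540 + 1080 - 162 - 1458)) = 558*(450 + (⅙)*(-1/18)*(-⅑)*(-756)) = 558*(450 - 7/9) = 558*(4043/9) = 250666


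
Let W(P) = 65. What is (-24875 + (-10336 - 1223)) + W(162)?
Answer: -36369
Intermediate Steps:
(-24875 + (-10336 - 1223)) + W(162) = (-24875 + (-10336 - 1223)) + 65 = (-24875 - 11559) + 65 = -36434 + 65 = -36369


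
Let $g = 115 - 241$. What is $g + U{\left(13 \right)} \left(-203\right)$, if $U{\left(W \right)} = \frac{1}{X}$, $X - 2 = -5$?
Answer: $- \frac{175}{3} \approx -58.333$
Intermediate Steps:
$X = -3$ ($X = 2 - 5 = -3$)
$g = -126$
$U{\left(W \right)} = - \frac{1}{3}$ ($U{\left(W \right)} = \frac{1}{-3} = - \frac{1}{3}$)
$g + U{\left(13 \right)} \left(-203\right) = -126 - - \frac{203}{3} = -126 + \frac{203}{3} = - \frac{175}{3}$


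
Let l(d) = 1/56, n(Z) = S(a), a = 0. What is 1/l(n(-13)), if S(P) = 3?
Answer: 56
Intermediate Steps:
n(Z) = 3
l(d) = 1/56
1/l(n(-13)) = 1/(1/56) = 56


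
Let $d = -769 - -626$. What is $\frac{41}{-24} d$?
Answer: $\frac{5863}{24} \approx 244.29$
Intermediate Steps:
$d = -143$ ($d = -769 + 626 = -143$)
$\frac{41}{-24} d = \frac{41}{-24} \left(-143\right) = 41 \left(- \frac{1}{24}\right) \left(-143\right) = \left(- \frac{41}{24}\right) \left(-143\right) = \frac{5863}{24}$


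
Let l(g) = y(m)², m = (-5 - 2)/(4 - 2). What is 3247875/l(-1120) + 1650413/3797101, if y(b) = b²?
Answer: 28189159029659/1302405643 ≈ 21644.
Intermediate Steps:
m = -7/2 ≈ -3.5000
l(g) = 2401/16 (l(g) = ((-7/2)²)² = (49/4)² = 2401/16)
3247875/l(-1120) + 1650413/3797101 = 3247875/(2401/16) + 1650413/3797101 = 3247875*(16/2401) + 1650413*(1/3797101) = 51966000/2401 + 1650413/3797101 = 28189159029659/1302405643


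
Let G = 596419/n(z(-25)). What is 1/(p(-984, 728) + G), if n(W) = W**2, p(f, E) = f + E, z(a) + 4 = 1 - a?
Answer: 484/472515 ≈ 0.0010243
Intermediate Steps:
z(a) = -3 - a (z(a) = -4 + (1 - a) = -3 - a)
p(f, E) = E + f
G = 596419/484 (G = 596419/((-3 - 1*(-25))**2) = 596419/((-3 + 25)**2) = 596419/(22**2) = 596419/484 ≈ 1232.3)
1/(p(-984, 728) + G) = 1/((728 - 984) + 596419/484) = 1/(-256 + 596419/484) = 1/(472515/484) = 484/472515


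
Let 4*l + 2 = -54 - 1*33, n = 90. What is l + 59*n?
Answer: 21151/4 ≈ 5287.8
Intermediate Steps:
l = -89/4 (l = -1/2 + (-54 - 1*33)/4 = -1/2 + (-54 - 33)/4 = -1/2 + (1/4)*(-87) = -1/2 - 87/4 = -89/4 ≈ -22.250)
l + 59*n = -89/4 + 59*90 = -89/4 + 5310 = 21151/4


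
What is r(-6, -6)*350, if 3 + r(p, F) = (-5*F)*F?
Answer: -64050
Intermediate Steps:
r(p, F) = -3 - 5*F² (r(p, F) = -3 + (-5*F)*F = -3 - 5*F²)
r(-6, -6)*350 = (-3 - 5*(-6)²)*350 = (-3 - 5*36)*350 = (-3 - 180)*350 = -183*350 = -64050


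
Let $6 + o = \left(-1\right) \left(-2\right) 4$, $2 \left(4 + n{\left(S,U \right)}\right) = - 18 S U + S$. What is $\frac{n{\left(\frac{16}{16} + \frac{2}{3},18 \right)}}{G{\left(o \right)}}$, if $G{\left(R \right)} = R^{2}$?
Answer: $- \frac{1639}{24} \approx -68.292$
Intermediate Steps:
$n{\left(S,U \right)} = -4 + \frac{S}{2} - 9 S U$ ($n{\left(S,U \right)} = -4 + \frac{- 18 S U + S}{2} = -4 + \frac{S - 18 S U}{2} = -4 - \left(- \frac{S}{2} + 9 S U\right) = -4 + \frac{S}{2} - 9 S U$)
$o = 2$ ($o = -6 + \left(-1\right) \left(-2\right) 4 = -6 + 2 \cdot 4 = -6 + 8 = 2$)
$\frac{n{\left(\frac{16}{16} + \frac{2}{3},18 \right)}}{G{\left(o \right)}} = \frac{-4 + \frac{\frac{16}{16} + \frac{2}{3}}{2} - 9 \left(\frac{16}{16} + \frac{2}{3}\right) 18}{2^{2}} = \frac{-4 + \frac{16 \cdot \frac{1}{16} + 2 \cdot \frac{1}{3}}{2} - 9 \left(16 \cdot \frac{1}{16} + 2 \cdot \frac{1}{3}\right) 18}{4} = \left(-4 + \frac{1 + \frac{2}{3}}{2} - 9 \left(1 + \frac{2}{3}\right) 18\right) \frac{1}{4} = \left(-4 + \frac{1}{2} \cdot \frac{5}{3} - 15 \cdot 18\right) \frac{1}{4} = \left(-4 + \frac{5}{6} - 270\right) \frac{1}{4} = \left(- \frac{1639}{6}\right) \frac{1}{4} = - \frac{1639}{24}$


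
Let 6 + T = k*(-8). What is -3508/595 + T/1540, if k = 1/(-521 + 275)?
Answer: -9498887/1610070 ≈ -5.8997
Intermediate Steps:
k = -1/246 (k = 1/(-246) = -1/246 ≈ -0.0040650)
T = -734/123 (T = -6 - 1/246*(-8) = -6 + 4/123 = -734/123 ≈ -5.9675)
-3508/595 + T/1540 = -3508/595 - 734/123/1540 = -3508*1/595 - 734/123*1/1540 = -3508/595 - 367/94710 = -9498887/1610070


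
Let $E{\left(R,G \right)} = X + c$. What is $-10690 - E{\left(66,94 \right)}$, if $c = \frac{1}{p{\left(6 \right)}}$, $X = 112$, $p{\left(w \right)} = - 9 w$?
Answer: $- \frac{583307}{54} \approx -10802.0$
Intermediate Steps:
$c = - \frac{1}{54}$ ($c = \frac{1}{\left(-9\right) 6} = \frac{1}{-54} = - \frac{1}{54} \approx -0.018519$)
$E{\left(R,G \right)} = \frac{6047}{54}$ ($E{\left(R,G \right)} = 112 - \frac{1}{54} = \frac{6047}{54}$)
$-10690 - E{\left(66,94 \right)} = -10690 - \frac{6047}{54} = - \frac{583307}{54}$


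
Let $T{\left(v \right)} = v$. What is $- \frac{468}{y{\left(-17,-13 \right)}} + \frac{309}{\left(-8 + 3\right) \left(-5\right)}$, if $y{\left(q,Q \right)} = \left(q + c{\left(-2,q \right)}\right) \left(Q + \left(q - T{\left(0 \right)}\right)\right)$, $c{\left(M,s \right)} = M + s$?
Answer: $\frac{1789}{150} \approx 11.927$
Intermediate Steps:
$y{\left(q,Q \right)} = \left(-2 + 2 q\right) \left(Q + q\right)$ ($y{\left(q,Q \right)} = \left(q + \left(-2 + q\right)\right) \left(Q + \left(q - 0\right)\right) = \left(-2 + 2 q\right) \left(Q + \left(q + 0\right)\right) = \left(-2 + 2 q\right) \left(Q + q\right)$)
$- \frac{468}{y{\left(-17,-13 \right)}} + \frac{309}{\left(-8 + 3\right) \left(-5\right)} = - \frac{468}{\left(-2\right) \left(-13\right) - -34 + 2 \left(-17\right)^{2} + 2 \left(-13\right) \left(-17\right)} + \frac{309}{\left(-8 + 3\right) \left(-5\right)} = - \frac{468}{26 + 34 + 2 \cdot 289 + 442} + \frac{309}{\left(-5\right) \left(-5\right)} = - \frac{468}{26 + 34 + 578 + 442} + \frac{309}{25} = - \frac{468}{1080} + 309 \cdot \frac{1}{25} = \left(-468\right) \frac{1}{1080} + \frac{309}{25} = - \frac{13}{30} + \frac{309}{25} = \frac{1789}{150}$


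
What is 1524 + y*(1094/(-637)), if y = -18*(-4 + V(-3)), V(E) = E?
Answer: 118992/91 ≈ 1307.6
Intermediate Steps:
y = 126 (y = -18*(-4 - 3) = -18*(-7) = 126)
1524 + y*(1094/(-637)) = 1524 + 126*(1094/(-637)) = 1524 + 126*(1094*(-1/637)) = 1524 + 126*(-1094/637) = 1524 - 19692/91 = 118992/91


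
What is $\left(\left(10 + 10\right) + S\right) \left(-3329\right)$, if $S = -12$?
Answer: $-26632$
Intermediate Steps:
$\left(\left(10 + 10\right) + S\right) \left(-3329\right) = \left(\left(10 + 10\right) - 12\right) \left(-3329\right) = \left(20 - 12\right) \left(-3329\right) = 8 \left(-3329\right) = -26632$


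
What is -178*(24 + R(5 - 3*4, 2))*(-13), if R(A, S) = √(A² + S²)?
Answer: 55536 + 2314*√53 ≈ 72382.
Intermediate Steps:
-178*(24 + R(5 - 3*4, 2))*(-13) = -178*(24 + √((5 - 3*4)² + 2²))*(-13) = -178*(24 + √((5 - 12)² + 4))*(-13) = -178*(24 + √((-7)² + 4))*(-13) = -178*(24 + √(49 + 4))*(-13) = -178*(24 + √53)*(-13) = -178*(-312 - 13*√53) = 55536 + 2314*√53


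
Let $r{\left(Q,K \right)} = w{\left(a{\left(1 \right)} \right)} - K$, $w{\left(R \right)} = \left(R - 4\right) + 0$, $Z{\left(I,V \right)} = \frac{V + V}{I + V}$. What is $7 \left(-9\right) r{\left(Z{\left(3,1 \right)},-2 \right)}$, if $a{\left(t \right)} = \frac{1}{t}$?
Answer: $63$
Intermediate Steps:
$Z{\left(I,V \right)} = \frac{2 V}{I + V}$
$w{\left(R \right)} = -4 + R$ ($w{\left(R \right)} = \left(-4 + R\right) + 0 = -4 + R$)
$r{\left(Q,K \right)} = -3 - K$ ($r{\left(Q,K \right)} = \left(-4 + 1^{-1}\right) - K = \left(-4 + 1\right) - K = -3 - K$)
$7 \left(-9\right) r{\left(Z{\left(3,1 \right)},-2 \right)} = 7 \left(-9\right) \left(-3 - -2\right) = - 63 \left(-3 + 2\right) = \left(-63\right) \left(-1\right) = 63$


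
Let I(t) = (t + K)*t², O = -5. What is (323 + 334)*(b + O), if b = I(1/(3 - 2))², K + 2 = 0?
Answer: -2628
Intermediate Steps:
K = -2 (K = -2 + 0 = -2)
I(t) = t²*(-2 + t) (I(t) = (t - 2)*t² = (-2 + t)*t² = t²*(-2 + t))
b = 1 (b = ((1/(3 - 2))²*(-2 + 1/(3 - 2)))² = ((1/1)²*(-2 + 1/1))² = (1²*(-2 + 1))² = (1*(-1))² = (-1)² = 1)
(323 + 334)*(b + O) = (323 + 334)*(1 - 5) = 657*(-4) = -2628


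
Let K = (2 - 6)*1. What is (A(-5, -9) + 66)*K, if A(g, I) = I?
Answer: -228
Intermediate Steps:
K = -4 (K = -4*1 = -4)
(A(-5, -9) + 66)*K = (-9 + 66)*(-4) = 57*(-4) = -228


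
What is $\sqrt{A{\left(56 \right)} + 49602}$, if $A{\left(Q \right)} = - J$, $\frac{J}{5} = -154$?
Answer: $14 \sqrt{257} \approx 224.44$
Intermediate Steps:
$J = -770$ ($J = 5 \left(-154\right) = -770$)
$A{\left(Q \right)} = 770$ ($A{\left(Q \right)} = \left(-1\right) \left(-770\right) = 770$)
$\sqrt{A{\left(56 \right)} + 49602} = \sqrt{770 + 49602} = \sqrt{50372} = 14 \sqrt{257}$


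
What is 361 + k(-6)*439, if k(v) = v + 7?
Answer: 800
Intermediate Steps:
k(v) = 7 + v
361 + k(-6)*439 = 361 + (7 - 6)*439 = 361 + 1*439 = 361 + 439 = 800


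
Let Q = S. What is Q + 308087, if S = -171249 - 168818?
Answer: -31980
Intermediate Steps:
S = -340067
Q = -340067
Q + 308087 = -340067 + 308087 = -31980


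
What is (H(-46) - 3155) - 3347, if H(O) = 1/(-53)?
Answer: -344607/53 ≈ -6502.0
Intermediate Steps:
H(O) = -1/53
(H(-46) - 3155) - 3347 = (-1/53 - 3155) - 3347 = -167216/53 - 3347 = -344607/53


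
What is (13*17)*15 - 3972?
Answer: -657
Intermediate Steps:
(13*17)*15 - 3972 = 221*15 - 3972 = 3315 - 3972 = -657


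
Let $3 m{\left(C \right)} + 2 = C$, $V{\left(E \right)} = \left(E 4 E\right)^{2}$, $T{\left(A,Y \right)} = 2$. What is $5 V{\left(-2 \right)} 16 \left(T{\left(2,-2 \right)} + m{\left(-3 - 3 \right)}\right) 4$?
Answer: $- \frac{163840}{3} \approx -54613.0$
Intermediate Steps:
$V{\left(E \right)} = 16 E^{4}$ ($V{\left(E \right)} = \left(4 E E\right)^{2} = \left(4 E^{2}\right)^{2} = 16 E^{4}$)
$m{\left(C \right)} = - \frac{2}{3} + \frac{C}{3}$
$5 V{\left(-2 \right)} 16 \left(T{\left(2,-2 \right)} + m{\left(-3 - 3 \right)}\right) 4 = 5 \cdot 16 \left(-2\right)^{4} \cdot 16 \left(2 + \left(- \frac{2}{3} + \frac{-3 - 3}{3}\right)\right) 4 = 5 \cdot 16 \cdot 16 \cdot 16 \left(2 + \left(- \frac{2}{3} + \frac{-3 - 3}{3}\right)\right) 4 = 5 \cdot 256 \cdot 16 \left(2 + \left(- \frac{2}{3} + \frac{1}{3} \left(-6\right)\right)\right) 4 = 1280 \cdot 16 \left(2 - \frac{8}{3}\right) 4 = 20480 \left(2 - \frac{8}{3}\right) 4 = 20480 \left(\left(- \frac{2}{3}\right) 4\right) = 20480 \left(- \frac{8}{3}\right) = - \frac{163840}{3}$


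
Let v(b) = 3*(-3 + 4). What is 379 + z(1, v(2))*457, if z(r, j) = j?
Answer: 1750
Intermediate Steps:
v(b) = 3 (v(b) = 3*1 = 3)
379 + z(1, v(2))*457 = 379 + 3*457 = 379 + 1371 = 1750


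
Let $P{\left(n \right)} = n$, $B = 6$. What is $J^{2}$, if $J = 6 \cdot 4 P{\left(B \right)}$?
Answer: $20736$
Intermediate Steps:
$J = 144$ ($J = 6 \cdot 4 \cdot 6 = 24 \cdot 6 = 144$)
$J^{2} = 144^{2} = 20736$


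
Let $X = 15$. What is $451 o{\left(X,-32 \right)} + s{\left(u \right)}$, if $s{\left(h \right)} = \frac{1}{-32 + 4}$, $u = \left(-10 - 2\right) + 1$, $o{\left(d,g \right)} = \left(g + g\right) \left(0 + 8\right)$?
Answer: $- \frac{6465537}{28} \approx -2.3091 \cdot 10^{5}$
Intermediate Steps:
$o{\left(d,g \right)} = 16 g$ ($o{\left(d,g \right)} = 2 g 8 = 16 g$)
$u = -11$ ($u = -12 + 1 = -11$)
$s{\left(h \right)} = - \frac{1}{28}$ ($s{\left(h \right)} = \frac{1}{-28} = - \frac{1}{28}$)
$451 o{\left(X,-32 \right)} + s{\left(u \right)} = 451 \cdot 16 \left(-32\right) - \frac{1}{28} = 451 \left(-512\right) - \frac{1}{28} = -230912 - \frac{1}{28} = - \frac{6465537}{28}$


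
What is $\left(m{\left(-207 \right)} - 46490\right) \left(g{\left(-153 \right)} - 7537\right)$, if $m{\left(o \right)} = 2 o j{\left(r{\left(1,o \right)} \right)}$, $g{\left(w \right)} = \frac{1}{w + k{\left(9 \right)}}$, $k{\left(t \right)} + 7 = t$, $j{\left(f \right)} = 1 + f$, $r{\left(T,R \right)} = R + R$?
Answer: $- \frac{141682851296}{151} \approx -9.383 \cdot 10^{8}$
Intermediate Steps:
$r{\left(T,R \right)} = 2 R$
$k{\left(t \right)} = -7 + t$
$g{\left(w \right)} = \frac{1}{2 + w}$ ($g{\left(w \right)} = \frac{1}{w + \left(-7 + 9\right)} = \frac{1}{w + 2} = \frac{1}{2 + w}$)
$m{\left(o \right)} = 2 o \left(1 + 2 o\right)$
$\left(m{\left(-207 \right)} - 46490\right) \left(g{\left(-153 \right)} - 7537\right) = \left(2 \left(-207\right) \left(1 + 2 \left(-207\right)\right) - 46490\right) \left(\frac{1}{2 - 153} - 7537\right) = \left(2 \left(-207\right) \left(1 - 414\right) - 46490\right) \left(\frac{1}{-151} - 7537\right) = \left(2 \left(-207\right) \left(-413\right) - 46490\right) \left(- \frac{1}{151} - 7537\right) = \left(170982 - 46490\right) \left(- \frac{1138088}{151}\right) = 124492 \left(- \frac{1138088}{151}\right) = - \frac{141682851296}{151}$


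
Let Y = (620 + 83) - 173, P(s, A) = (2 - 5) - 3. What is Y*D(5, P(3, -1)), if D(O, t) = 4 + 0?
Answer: 2120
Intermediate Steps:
P(s, A) = -6 (P(s, A) = -3 - 3 = -6)
Y = 530 (Y = 703 - 173 = 530)
D(O, t) = 4
Y*D(5, P(3, -1)) = 530*4 = 2120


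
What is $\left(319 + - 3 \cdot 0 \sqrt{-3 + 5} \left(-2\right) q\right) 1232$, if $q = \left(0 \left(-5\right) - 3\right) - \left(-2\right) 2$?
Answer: $393008$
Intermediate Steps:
$q = 1$ ($q = \left(0 - 3\right) - -4 = -3 + 4 = 1$)
$\left(319 + - 3 \cdot 0 \sqrt{-3 + 5} \left(-2\right) q\right) 1232 = \left(319 + - 3 \cdot 0 \sqrt{-3 + 5} \left(-2\right) 1\right) 1232 = \left(319 + - 3 \cdot 0 \sqrt{2} \left(-2\right) 1\right) 1232 = \left(319 + - 3 \cdot 0 \left(-2\right) 1\right) 1232 = \left(319 + \left(-3\right) 0 \cdot 1\right) 1232 = \left(319 + 0 \cdot 1\right) 1232 = \left(319 + 0\right) 1232 = 319 \cdot 1232 = 393008$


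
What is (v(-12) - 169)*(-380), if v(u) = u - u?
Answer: 64220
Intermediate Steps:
v(u) = 0
(v(-12) - 169)*(-380) = (0 - 169)*(-380) = -169*(-380) = 64220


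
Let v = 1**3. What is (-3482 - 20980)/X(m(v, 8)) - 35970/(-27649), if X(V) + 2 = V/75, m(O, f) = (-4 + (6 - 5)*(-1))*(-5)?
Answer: 2029229364/138245 ≈ 14679.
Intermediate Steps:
v = 1
m(O, f) = 25 (m(O, f) = (-4 + 1*(-1))*(-5) = (-4 - 1)*(-5) = -5*(-5) = 25)
X(V) = -2 + V/75
(-3482 - 20980)/X(m(v, 8)) - 35970/(-27649) = (-3482 - 20980)/(-2 + (1/75)*25) - 35970/(-27649) = -24462/(-2 + 1/3) - 35970*(-1/27649) = -24462/(-5/3) + 35970/27649 = -24462*(-3/5) + 35970/27649 = 73386/5 + 35970/27649 = 2029229364/138245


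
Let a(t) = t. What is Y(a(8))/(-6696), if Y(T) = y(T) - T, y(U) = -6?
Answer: 7/3348 ≈ 0.0020908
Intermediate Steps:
Y(T) = -6 - T
Y(a(8))/(-6696) = (-6 - 1*8)/(-6696) = (-6 - 8)*(-1/6696) = -14*(-1/6696) = 7/3348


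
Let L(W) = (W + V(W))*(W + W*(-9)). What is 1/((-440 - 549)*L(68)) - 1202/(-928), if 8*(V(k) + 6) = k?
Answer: 712375231/549986856 ≈ 1.2953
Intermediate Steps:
V(k) = -6 + k/8
L(W) = -8*W*(-6 + 9*W/8) (L(W) = (W + (-6 + W/8))*(W + W*(-9)) = (-6 + 9*W/8)*(W - 9*W) = (-6 + 9*W/8)*(-8*W) = -8*W*(-6 + 9*W/8))
1/((-440 - 549)*L(68)) - 1202/(-928) = 1/((-440 - 549)*((3*68*(16 - 3*68)))) - 1202/(-928) = 1/((-989)*((3*68*(16 - 204)))) - 1202*(-1/928) = -1/(989*(3*68*(-188))) + 601/464 = -1/989/(-38352) + 601/464 = -1/989*(-1/38352) + 601/464 = 1/37930128 + 601/464 = 712375231/549986856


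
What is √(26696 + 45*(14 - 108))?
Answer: √22466 ≈ 149.89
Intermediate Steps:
√(26696 + 45*(14 - 108)) = √(26696 + 45*(-94)) = √(26696 - 4230) = √22466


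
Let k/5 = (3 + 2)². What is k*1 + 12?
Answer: 137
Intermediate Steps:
k = 125 (k = 5*(3 + 2)² = 5*5² = 5*25 = 125)
k*1 + 12 = 125*1 + 12 = 125 + 12 = 137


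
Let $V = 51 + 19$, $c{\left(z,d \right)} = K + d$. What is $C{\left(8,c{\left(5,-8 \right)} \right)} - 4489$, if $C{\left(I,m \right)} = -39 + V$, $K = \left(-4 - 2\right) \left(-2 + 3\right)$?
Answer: $-4458$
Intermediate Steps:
$K = -6$ ($K = \left(-6\right) 1 = -6$)
$c{\left(z,d \right)} = -6 + d$
$V = 70$
$C{\left(I,m \right)} = 31$ ($C{\left(I,m \right)} = -39 + 70 = 31$)
$C{\left(8,c{\left(5,-8 \right)} \right)} - 4489 = 31 - 4489 = -4458$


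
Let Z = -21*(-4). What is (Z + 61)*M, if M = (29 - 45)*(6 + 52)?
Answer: -134560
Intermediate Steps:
Z = 84
M = -928 (M = -16*58 = -928)
(Z + 61)*M = (84 + 61)*(-928) = 145*(-928) = -134560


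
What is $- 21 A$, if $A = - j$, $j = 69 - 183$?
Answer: $-2394$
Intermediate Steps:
$j = -114$ ($j = 69 - 183 = -114$)
$A = 114$ ($A = \left(-1\right) \left(-114\right) = 114$)
$- 21 A = \left(-21\right) 114 = -2394$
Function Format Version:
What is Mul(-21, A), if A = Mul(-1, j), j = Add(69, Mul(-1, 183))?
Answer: -2394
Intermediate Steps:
j = -114 (j = Add(69, -183) = -114)
A = 114 (A = Mul(-1, -114) = 114)
Mul(-21, A) = Mul(-21, 114) = -2394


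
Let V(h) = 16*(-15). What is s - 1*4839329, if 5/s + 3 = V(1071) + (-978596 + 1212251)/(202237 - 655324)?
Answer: -177980513642773/36777932 ≈ -4.8393e+6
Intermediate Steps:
V(h) = -240
s = -755145/36777932 (s = 5/(-3 + (-240 + (-978596 + 1212251)/(202237 - 655324))) = 5/(-3 + (-240 + 233655/(-453087))) = 5/(-3 + (-240 + 233655*(-1/453087))) = 5/(-3 + (-240 - 77885/151029)) = 5/(-3 - 36324845/151029) = 5/(-36777932/151029) = 5*(-151029/36777932) = -755145/36777932 ≈ -0.020533)
s - 1*4839329 = -755145/36777932 - 1*4839329 = -755145/36777932 - 4839329 = -177980513642773/36777932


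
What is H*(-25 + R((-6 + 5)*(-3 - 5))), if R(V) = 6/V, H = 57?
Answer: -5529/4 ≈ -1382.3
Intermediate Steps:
H*(-25 + R((-6 + 5)*(-3 - 5))) = 57*(-25 + 6/(((-6 + 5)*(-3 - 5)))) = 57*(-25 + 6/((-1*(-8)))) = 57*(-25 + 6/8) = 57*(-25 + 6*(⅛)) = 57*(-25 + ¾) = 57*(-97/4) = -5529/4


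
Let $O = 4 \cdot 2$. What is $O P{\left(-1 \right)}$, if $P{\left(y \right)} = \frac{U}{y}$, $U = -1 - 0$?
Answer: $8$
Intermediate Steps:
$O = 8$
$U = -1$ ($U = -1 + 0 = -1$)
$P{\left(y \right)} = - \frac{1}{y}$
$O P{\left(-1 \right)} = 8 \left(- \frac{1}{-1}\right) = 8 \left(\left(-1\right) \left(-1\right)\right) = 8 \cdot 1 = 8$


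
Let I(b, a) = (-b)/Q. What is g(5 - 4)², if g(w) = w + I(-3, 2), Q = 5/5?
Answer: 16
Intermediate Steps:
Q = 1 (Q = 5*(⅕) = 1)
I(b, a) = -b (I(b, a) = -b/1 = -b*1 = -b)
g(w) = 3 + w (g(w) = w - 1*(-3) = w + 3 = 3 + w)
g(5 - 4)² = (3 + (5 - 4))² = (3 + 1)² = 4² = 16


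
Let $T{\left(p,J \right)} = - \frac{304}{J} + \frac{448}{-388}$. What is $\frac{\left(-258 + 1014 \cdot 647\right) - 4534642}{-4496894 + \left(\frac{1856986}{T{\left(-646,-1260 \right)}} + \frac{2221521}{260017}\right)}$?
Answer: $\frac{14073514060821556}{23692656284518313} \approx 0.594$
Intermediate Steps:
$T{\left(p,J \right)} = - \frac{112}{97} - \frac{304}{J}$ ($T{\left(p,J \right)} = - \frac{304}{J} + 448 \left(- \frac{1}{388}\right) = - \frac{304}{J} - \frac{112}{97} = - \frac{112}{97} - \frac{304}{J}$)
$\frac{\left(-258 + 1014 \cdot 647\right) - 4534642}{-4496894 + \left(\frac{1856986}{T{\left(-646,-1260 \right)}} + \frac{2221521}{260017}\right)} = \frac{\left(-258 + 1014 \cdot 647\right) - 4534642}{-4496894 + \left(\frac{1856986}{- \frac{112}{97} - \frac{304}{-1260}} + \frac{2221521}{260017}\right)} = \frac{\left(-258 + 656058\right) - 4534642}{-4496894 + \left(\frac{1856986}{- \frac{112}{97} - - \frac{76}{315}} + 2221521 \cdot \frac{1}{260017}\right)} = \frac{655800 - 4534642}{-4496894 + \left(\frac{1856986}{- \frac{112}{97} + \frac{76}{315}} + \frac{2221521}{260017}\right)} = - \frac{3878842}{-4496894 + \left(\frac{1856986}{- \frac{27908}{30555}} + \frac{2221521}{260017}\right)} = - \frac{3878842}{-4496894 + \left(1856986 \left(- \frac{30555}{27908}\right) + \frac{2221521}{260017}\right)} = - \frac{3878842}{-4496894 + \left(- \frac{28370103615}{13954} + \frac{2221521}{260017}\right)} = - \frac{3878842}{-4496894 - \frac{7376678232557421}{3628277218}} = - \frac{3878842}{- \frac{23692656284518313}{3628277218}} = \left(-3878842\right) \left(- \frac{3628277218}{23692656284518313}\right) = \frac{14073514060821556}{23692656284518313}$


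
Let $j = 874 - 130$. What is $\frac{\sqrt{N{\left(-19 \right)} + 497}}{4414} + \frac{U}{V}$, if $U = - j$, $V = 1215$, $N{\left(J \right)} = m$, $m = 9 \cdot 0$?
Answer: $- \frac{248}{405} + \frac{\sqrt{497}}{4414} \approx -0.6073$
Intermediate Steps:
$j = 744$
$m = 0$
$N{\left(J \right)} = 0$
$U = -744$ ($U = \left(-1\right) 744 = -744$)
$\frac{\sqrt{N{\left(-19 \right)} + 497}}{4414} + \frac{U}{V} = \frac{\sqrt{0 + 497}}{4414} - \frac{744}{1215} = \sqrt{497} \cdot \frac{1}{4414} - \frac{248}{405} = \frac{\sqrt{497}}{4414} - \frac{248}{405} = - \frac{248}{405} + \frac{\sqrt{497}}{4414}$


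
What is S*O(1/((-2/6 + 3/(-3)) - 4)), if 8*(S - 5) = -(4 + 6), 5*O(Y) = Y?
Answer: -9/64 ≈ -0.14063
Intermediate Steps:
O(Y) = Y/5
S = 15/4 (S = 5 + (-(4 + 6))/8 = 5 + (-1*10)/8 = 5 + (⅛)*(-10) = 5 - 5/4 = 15/4 ≈ 3.7500)
S*O(1/((-2/6 + 3/(-3)) - 4)) = 15*(1/(5*((-2/6 + 3/(-3)) - 4)))/4 = 15*(1/(5*((-2*⅙ + 3*(-⅓)) - 4)))/4 = 15*(1/(5*((-⅓ - 1) - 4)))/4 = 15*(1/(5*(-4/3 - 4)))/4 = 15*(1/(5*(-16/3)))/4 = 15*((⅕)*(-3/16))/4 = (15/4)*(-3/80) = -9/64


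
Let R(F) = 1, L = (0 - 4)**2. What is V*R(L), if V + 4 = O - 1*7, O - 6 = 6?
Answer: 1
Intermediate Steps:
L = 16 (L = (-4)**2 = 16)
O = 12 (O = 6 + 6 = 12)
V = 1 (V = -4 + (12 - 1*7) = -4 + (12 - 7) = -4 + 5 = 1)
V*R(L) = 1*1 = 1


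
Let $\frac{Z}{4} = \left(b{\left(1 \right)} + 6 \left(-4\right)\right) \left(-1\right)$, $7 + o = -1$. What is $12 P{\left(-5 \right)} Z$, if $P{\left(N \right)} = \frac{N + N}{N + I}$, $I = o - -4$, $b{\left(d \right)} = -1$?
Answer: $\frac{4000}{3} \approx 1333.3$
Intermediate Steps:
$o = -8$ ($o = -7 - 1 = -8$)
$I = -4$ ($I = -8 - -4 = -8 + 4 = -4$)
$P{\left(N \right)} = \frac{2 N}{-4 + N}$ ($P{\left(N \right)} = \frac{N + N}{N - 4} = \frac{2 N}{-4 + N}$)
$Z = 100$ ($Z = 4 \left(-1 + 6 \left(-4\right)\right) \left(-1\right) = 4 \left(-1 - 24\right) \left(-1\right) = 4 \left(\left(-25\right) \left(-1\right)\right) = 4 \cdot 25 = 100$)
$12 P{\left(-5 \right)} Z = 12 \cdot 2 \left(-5\right) \frac{1}{-4 - 5} \cdot 100 = 12 \cdot 2 \left(-5\right) \frac{1}{-9} \cdot 100 = 12 \cdot 2 \left(-5\right) \left(- \frac{1}{9}\right) 100 = 12 \cdot \frac{10}{9} \cdot 100 = \frac{40}{3} \cdot 100 = \frac{4000}{3}$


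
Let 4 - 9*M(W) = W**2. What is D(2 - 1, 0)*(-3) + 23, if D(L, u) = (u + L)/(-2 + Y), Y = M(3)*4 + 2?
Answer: 487/20 ≈ 24.350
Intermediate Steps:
M(W) = 4/9 - W**2/9
Y = -2/9 (Y = (4/9 - 1/9*3**2)*4 + 2 = (4/9 - 1/9*9)*4 + 2 = (4/9 - 1)*4 + 2 = -5/9*4 + 2 = -20/9 + 2 = -2/9 ≈ -0.22222)
D(L, u) = -9*L/20 - 9*u/20 (D(L, u) = (u + L)/(-2 - 2/9) = (L + u)/(-20/9) = (L + u)*(-9/20) = -9*L/20 - 9*u/20)
D(2 - 1, 0)*(-3) + 23 = (-9*(2 - 1)/20 - 9/20*0)*(-3) + 23 = (-9/20*1 + 0)*(-3) + 23 = (-9/20 + 0)*(-3) + 23 = -9/20*(-3) + 23 = 27/20 + 23 = 487/20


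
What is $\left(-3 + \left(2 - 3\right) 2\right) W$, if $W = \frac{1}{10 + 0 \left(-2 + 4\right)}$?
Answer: $- \frac{1}{2} \approx -0.5$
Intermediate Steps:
$W = \frac{1}{10}$ ($W = \frac{1}{10 + 0 \cdot 2} = \frac{1}{10 + 0} = \frac{1}{10} \approx 0.1$)
$\left(-3 + \left(2 - 3\right) 2\right) W = \left(-3 + \left(2 - 3\right) 2\right) \frac{1}{10} = \left(-3 - 2\right) \frac{1}{10} = \left(-5\right) \frac{1}{10} = - \frac{1}{2}$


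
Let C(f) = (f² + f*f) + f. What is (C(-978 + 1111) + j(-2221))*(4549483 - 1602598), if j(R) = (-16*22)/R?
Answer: 232421653918455/2221 ≈ 1.0465e+11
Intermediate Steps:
j(R) = -352/R
C(f) = f + 2*f² (C(f) = (f² + f²) + f = 2*f² + f = f + 2*f²)
(C(-978 + 1111) + j(-2221))*(4549483 - 1602598) = ((-978 + 1111)*(1 + 2*(-978 + 1111)) - 352/(-2221))*(4549483 - 1602598) = (133*(1 + 2*133) - 352*(-1/2221))*2946885 = (133*(1 + 266) + 352/2221)*2946885 = (133*267 + 352/2221)*2946885 = (35511 + 352/2221)*2946885 = (78870283/2221)*2946885 = 232421653918455/2221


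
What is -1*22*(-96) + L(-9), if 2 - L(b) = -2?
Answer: 2116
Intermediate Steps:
L(b) = 4 (L(b) = 2 - 1*(-2) = 2 + 2 = 4)
-1*22*(-96) + L(-9) = -1*22*(-96) + 4 = -22*(-96) + 4 = 2112 + 4 = 2116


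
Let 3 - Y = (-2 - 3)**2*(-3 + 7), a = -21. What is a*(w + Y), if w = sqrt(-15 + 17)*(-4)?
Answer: 2037 + 84*sqrt(2) ≈ 2155.8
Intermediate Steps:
w = -4*sqrt(2) (w = sqrt(2)*(-4) = -4*sqrt(2) ≈ -5.6569)
Y = -97 (Y = 3 - (-2 - 3)**2*(-3 + 7) = 3 - (-5)**2*4 = 3 - 25*4 = 3 - 1*100 = 3 - 100 = -97)
a*(w + Y) = -21*(-4*sqrt(2) - 97) = -21*(-97 - 4*sqrt(2)) = 2037 + 84*sqrt(2)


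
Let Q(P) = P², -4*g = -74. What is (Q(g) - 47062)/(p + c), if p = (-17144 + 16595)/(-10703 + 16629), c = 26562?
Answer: -184574159/104937242 ≈ -1.7589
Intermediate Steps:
g = 37/2 (g = -¼*(-74) = 37/2 ≈ 18.500)
p = -549/5926 ≈ -0.092643
(Q(g) - 47062)/(p + c) = ((37/2)² - 47062)/(-549/5926 + 26562) = (1369/4 - 47062)/(157405863/5926) = -186879/4*5926/157405863 = -184574159/104937242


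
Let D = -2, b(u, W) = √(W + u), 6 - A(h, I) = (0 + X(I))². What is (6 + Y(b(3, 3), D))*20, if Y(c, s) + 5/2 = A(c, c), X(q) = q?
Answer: 70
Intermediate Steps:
A(h, I) = 6 - I² (A(h, I) = 6 - (0 + I)² = 6 - I²)
Y(c, s) = 7/2 - c² (Y(c, s) = -5/2 + (6 - c²) = 7/2 - c²)
(6 + Y(b(3, 3), D))*20 = (6 + (7/2 - (√(3 + 3))²))*20 = (6 + (7/2 - (√6)²))*20 = (6 + (7/2 - 1*6))*20 = (6 + (7/2 - 6))*20 = (6 - 5/2)*20 = (7/2)*20 = 70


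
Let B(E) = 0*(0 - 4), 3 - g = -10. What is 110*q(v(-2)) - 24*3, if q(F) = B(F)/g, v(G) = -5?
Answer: -72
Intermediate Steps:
g = 13 (g = 3 - 1*(-10) = 3 + 10 = 13)
B(E) = 0 (B(E) = 0*(-4) = 0)
q(F) = 0 (q(F) = 0/13 = 0*(1/13) = 0)
110*q(v(-2)) - 24*3 = 110*0 - 24*3 = 0 - 72 = -72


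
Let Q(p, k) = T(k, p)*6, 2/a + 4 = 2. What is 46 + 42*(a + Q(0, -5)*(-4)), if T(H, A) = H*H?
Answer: -25196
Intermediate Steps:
a = -1 (a = 2/(-4 + 2) = 2/(-2) = 2*(-½) = -1)
T(H, A) = H²
Q(p, k) = 6*k² (Q(p, k) = k²*6 = 6*k²)
46 + 42*(a + Q(0, -5)*(-4)) = 46 + 42*(-1 + (6*(-5)²)*(-4)) = 46 + 42*(-1 + (6*25)*(-4)) = 46 + 42*(-1 + 150*(-4)) = 46 + 42*(-1 - 600) = 46 + 42*(-601) = 46 - 25242 = -25196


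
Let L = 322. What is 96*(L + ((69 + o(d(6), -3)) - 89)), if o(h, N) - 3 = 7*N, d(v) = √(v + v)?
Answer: 27264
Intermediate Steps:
d(v) = √2*√v (d(v) = √(2*v) = √2*√v)
o(h, N) = 3 + 7*N
96*(L + ((69 + o(d(6), -3)) - 89)) = 96*(322 + ((69 + (3 + 7*(-3))) - 89)) = 96*(322 + ((69 + (3 - 21)) - 89)) = 96*(322 + ((69 - 18) - 89)) = 96*(322 + (51 - 89)) = 96*(322 - 38) = 96*284 = 27264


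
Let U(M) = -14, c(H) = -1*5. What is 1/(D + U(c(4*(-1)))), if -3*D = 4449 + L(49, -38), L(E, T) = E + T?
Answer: -3/4502 ≈ -0.00066637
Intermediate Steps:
c(H) = -5
D = -4460/3 (D = -(4449 + (49 - 38))/3 = -(4449 + 11)/3 = -⅓*4460 = -4460/3 ≈ -1486.7)
1/(D + U(c(4*(-1)))) = 1/(-4460/3 - 14) = 1/(-4502/3) = -3/4502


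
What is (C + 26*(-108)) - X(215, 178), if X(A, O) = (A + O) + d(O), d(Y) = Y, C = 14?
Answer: -3365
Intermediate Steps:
X(A, O) = A + 2*O (X(A, O) = (A + O) + O = A + 2*O)
(C + 26*(-108)) - X(215, 178) = (14 + 26*(-108)) - (215 + 2*178) = (14 - 2808) - (215 + 356) = -2794 - 1*571 = -2794 - 571 = -3365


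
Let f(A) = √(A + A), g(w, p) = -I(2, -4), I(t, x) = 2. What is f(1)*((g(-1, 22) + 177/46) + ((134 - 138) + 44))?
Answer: 1925*√2/46 ≈ 59.182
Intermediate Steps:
g(w, p) = -2 (g(w, p) = -1*2 = -2)
f(A) = √2*√A (f(A) = √(2*A) = √2*√A)
f(1)*((g(-1, 22) + 177/46) + ((134 - 138) + 44)) = (√2*√1)*((-2 + 177/46) + ((134 - 138) + 44)) = (√2*1)*((-2 + 177*(1/46)) + (-4 + 44)) = √2*((-2 + 177/46) + 40) = √2*(85/46 + 40) = √2*(1925/46) = 1925*√2/46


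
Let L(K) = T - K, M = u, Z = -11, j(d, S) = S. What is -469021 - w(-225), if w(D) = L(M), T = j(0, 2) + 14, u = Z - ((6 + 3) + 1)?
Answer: -469058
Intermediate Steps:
u = -21 (u = -11 - ((6 + 3) + 1) = -11 - (9 + 1) = -11 - 1*10 = -11 - 10 = -21)
M = -21
T = 16 (T = 2 + 14 = 16)
L(K) = 16 - K
w(D) = 37 (w(D) = 16 - 1*(-21) = 16 + 21 = 37)
-469021 - w(-225) = -469021 - 1*37 = -469021 - 37 = -469058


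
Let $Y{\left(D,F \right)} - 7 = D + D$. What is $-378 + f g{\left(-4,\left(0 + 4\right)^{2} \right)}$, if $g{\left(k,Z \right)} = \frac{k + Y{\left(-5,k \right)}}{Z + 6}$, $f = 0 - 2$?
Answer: $- \frac{4151}{11} \approx -377.36$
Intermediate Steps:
$Y{\left(D,F \right)} = 7 + 2 D$ ($Y{\left(D,F \right)} = 7 + \left(D + D\right) = 7 + 2 D$)
$f = -2$ ($f = 0 - 2 = -2$)
$g{\left(k,Z \right)} = \frac{-3 + k}{6 + Z}$ ($g{\left(k,Z \right)} = \frac{k + \left(7 + 2 \left(-5\right)\right)}{Z + 6} = \frac{k + \left(7 - 10\right)}{6 + Z} = \frac{k - 3}{6 + Z} = \frac{-3 + k}{6 + Z}$)
$-378 + f g{\left(-4,\left(0 + 4\right)^{2} \right)} = -378 - 2 \frac{-3 - 4}{6 + \left(0 + 4\right)^{2}} = -378 - 2 \frac{1}{6 + 4^{2}} \left(-7\right) = -378 - 2 \frac{1}{6 + 16} \left(-7\right) = -378 - 2 \cdot \frac{1}{22} \left(-7\right) = -378 - - \frac{7}{11} = -378 + \frac{7}{11} = - \frac{4151}{11}$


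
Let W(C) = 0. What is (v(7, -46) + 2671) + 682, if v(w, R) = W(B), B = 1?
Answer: 3353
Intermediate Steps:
v(w, R) = 0
(v(7, -46) + 2671) + 682 = (0 + 2671) + 682 = 2671 + 682 = 3353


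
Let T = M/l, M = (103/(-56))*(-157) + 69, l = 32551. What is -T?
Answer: -20035/1822856 ≈ -0.010991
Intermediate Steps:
M = 20035/56 (M = (103*(-1/56))*(-157) + 69 = -103/56*(-157) + 69 = 16171/56 + 69 = 20035/56 ≈ 357.77)
T = 20035/1822856 (T = (20035/56)/32551 = (20035/56)*(1/32551) = 20035/1822856 ≈ 0.010991)
-T = -1*20035/1822856 = -20035/1822856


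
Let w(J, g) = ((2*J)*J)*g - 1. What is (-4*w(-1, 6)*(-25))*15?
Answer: 16500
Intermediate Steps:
w(J, g) = -1 + 2*g*J² (w(J, g) = (2*J²)*g - 1 = 2*g*J² - 1 = -1 + 2*g*J²)
(-4*w(-1, 6)*(-25))*15 = (-4*(-1 + 2*6*(-1)²)*(-25))*15 = (-4*(-1 + 2*6*1)*(-25))*15 = (-4*(-1 + 12)*(-25))*15 = (-4*11*(-25))*15 = -44*(-25)*15 = 1100*15 = 16500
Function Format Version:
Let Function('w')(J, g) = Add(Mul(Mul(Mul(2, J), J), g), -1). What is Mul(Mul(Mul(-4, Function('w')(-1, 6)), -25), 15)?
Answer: 16500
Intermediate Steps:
Function('w')(J, g) = Add(-1, Mul(2, g, Pow(J, 2))) (Function('w')(J, g) = Add(Mul(Mul(2, Pow(J, 2)), g), -1) = Add(Mul(2, g, Pow(J, 2)), -1) = Add(-1, Mul(2, g, Pow(J, 2))))
Mul(Mul(Mul(-4, Function('w')(-1, 6)), -25), 15) = Mul(Mul(Mul(-4, Add(-1, Mul(2, 6, Pow(-1, 2)))), -25), 15) = Mul(Mul(Mul(-4, Add(-1, Mul(2, 6, 1))), -25), 15) = Mul(Mul(Mul(-4, Add(-1, 12)), -25), 15) = Mul(Mul(Mul(-4, 11), -25), 15) = Mul(Mul(-44, -25), 15) = Mul(1100, 15) = 16500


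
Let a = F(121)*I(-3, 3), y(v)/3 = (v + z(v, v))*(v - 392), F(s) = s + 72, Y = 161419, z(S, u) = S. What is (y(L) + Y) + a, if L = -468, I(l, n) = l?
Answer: 2575720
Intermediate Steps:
F(s) = 72 + s
y(v) = 6*v*(-392 + v) (y(v) = 3*((v + v)*(v - 392)) = 3*((2*v)*(-392 + v)) = 3*(2*v*(-392 + v)) = 6*v*(-392 + v))
a = -579 (a = (72 + 121)*(-3) = 193*(-3) = -579)
(y(L) + Y) + a = (6*(-468)*(-392 - 468) + 161419) - 579 = (6*(-468)*(-860) + 161419) - 579 = (2414880 + 161419) - 579 = 2576299 - 579 = 2575720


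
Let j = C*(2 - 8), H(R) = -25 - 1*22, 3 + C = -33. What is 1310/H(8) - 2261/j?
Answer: -389227/10152 ≈ -38.340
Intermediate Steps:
C = -36 (C = -3 - 33 = -36)
H(R) = -47 (H(R) = -25 - 22 = -47)
j = 216 (j = -36*(2 - 8) = -36*(-6) = 216)
1310/H(8) - 2261/j = 1310/(-47) - 2261/216 = 1310*(-1/47) - 2261*1/216 = -1310/47 - 2261/216 = -389227/10152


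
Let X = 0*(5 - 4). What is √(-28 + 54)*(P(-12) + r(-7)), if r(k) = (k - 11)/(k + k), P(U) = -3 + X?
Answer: -12*√26/7 ≈ -8.7412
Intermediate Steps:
X = 0 (X = 0*1 = 0)
P(U) = -3 (P(U) = -3 + 0 = -3)
r(k) = (-11 + k)/(2*k) (r(k) = (-11 + k)/((2*k)) = (-11 + k)*(1/(2*k)) = (-11 + k)/(2*k))
√(-28 + 54)*(P(-12) + r(-7)) = √(-28 + 54)*(-3 + (½)*(-11 - 7)/(-7)) = √26*(-3 + (½)*(-⅐)*(-18)) = √26*(-3 + 9/7) = √26*(-12/7) = -12*√26/7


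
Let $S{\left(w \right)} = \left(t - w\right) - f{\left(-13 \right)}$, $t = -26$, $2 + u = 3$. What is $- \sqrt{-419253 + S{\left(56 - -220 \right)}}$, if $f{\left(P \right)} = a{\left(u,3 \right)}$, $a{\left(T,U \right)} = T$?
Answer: $- 2 i \sqrt{104889} \approx - 647.73 i$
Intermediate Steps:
$u = 1$ ($u = -2 + 3 = 1$)
$f{\left(P \right)} = 1$
$S{\left(w \right)} = -27 - w$ ($S{\left(w \right)} = \left(-26 - w\right) - 1 = -27 - w$)
$- \sqrt{-419253 + S{\left(56 - -220 \right)}} = - \sqrt{-419253 - \left(83 + 220\right)} = - \sqrt{-419253 - 303} = - \sqrt{-419556} = - 2 i \sqrt{104889}$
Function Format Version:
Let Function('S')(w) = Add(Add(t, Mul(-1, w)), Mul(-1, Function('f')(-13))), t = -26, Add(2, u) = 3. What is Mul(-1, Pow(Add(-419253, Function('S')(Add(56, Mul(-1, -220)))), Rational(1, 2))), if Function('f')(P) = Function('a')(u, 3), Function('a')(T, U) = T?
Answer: Mul(-2, I, Pow(104889, Rational(1, 2))) ≈ Mul(-647.73, I)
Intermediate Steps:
u = 1 (u = Add(-2, 3) = 1)
Function('f')(P) = 1
Function('S')(w) = Add(-27, Mul(-1, w)) (Function('S')(w) = Add(Add(-26, Mul(-1, w)), Mul(-1, 1)) = Add(Add(-26, Mul(-1, w)), -1) = Add(-27, Mul(-1, w)))
Mul(-1, Pow(Add(-419253, Function('S')(Add(56, Mul(-1, -220)))), Rational(1, 2))) = Mul(-1, Pow(Add(-419253, Add(-27, Mul(-1, Add(56, Mul(-1, -220))))), Rational(1, 2))) = Mul(-1, Pow(Add(-419253, Add(-27, Mul(-1, Add(56, 220)))), Rational(1, 2))) = Mul(-1, Pow(Add(-419253, Add(-27, Mul(-1, 276))), Rational(1, 2))) = Mul(-1, Pow(Add(-419253, Add(-27, -276)), Rational(1, 2))) = Mul(-1, Pow(Add(-419253, -303), Rational(1, 2))) = Mul(-1, Pow(-419556, Rational(1, 2))) = Mul(-1, Mul(2, I, Pow(104889, Rational(1, 2)))) = Mul(-2, I, Pow(104889, Rational(1, 2)))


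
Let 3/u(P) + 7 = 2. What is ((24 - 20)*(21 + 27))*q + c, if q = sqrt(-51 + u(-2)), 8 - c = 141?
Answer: -133 + 192*I*sqrt(1290)/5 ≈ -133.0 + 1379.2*I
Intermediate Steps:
u(P) = -3/5 (u(P) = 3/(-7 + 2) = 3/(-5) = 3*(-1/5) = -3/5)
c = -133 (c = 8 - 1*141 = 8 - 141 = -133)
q = I*sqrt(1290)/5 (q = sqrt(-51 - 3/5) = sqrt(-258/5) = I*sqrt(1290)/5 ≈ 7.1833*I)
((24 - 20)*(21 + 27))*q + c = ((24 - 20)*(21 + 27))*(I*sqrt(1290)/5) - 133 = (4*48)*(I*sqrt(1290)/5) - 133 = 192*(I*sqrt(1290)/5) - 133 = 192*I*sqrt(1290)/5 - 133 = -133 + 192*I*sqrt(1290)/5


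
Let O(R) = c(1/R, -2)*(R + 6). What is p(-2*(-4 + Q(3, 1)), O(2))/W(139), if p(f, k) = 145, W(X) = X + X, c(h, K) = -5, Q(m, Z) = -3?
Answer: 145/278 ≈ 0.52158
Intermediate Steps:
W(X) = 2*X
O(R) = -30 - 5*R (O(R) = -5*(R + 6) = -5*(6 + R) = -30 - 5*R)
p(-2*(-4 + Q(3, 1)), O(2))/W(139) = 145/((2*139)) = 145/278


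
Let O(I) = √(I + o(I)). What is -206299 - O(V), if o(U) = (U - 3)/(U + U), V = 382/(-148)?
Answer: -206299 - 10*I*√749102/7067 ≈ -2.063e+5 - 1.2247*I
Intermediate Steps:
V = -191/74 (V = 382*(-1/148) = -191/74 ≈ -2.5811)
o(U) = (-3 + U)/(2*U) (o(U) = (-3 + U)/((2*U)) = (-3 + U)*(1/(2*U)) = (-3 + U)/(2*U))
O(I) = √(I + (-3 + I)/(2*I))
-206299 - O(V) = -206299 - √(2 - 6/(-191/74) + 4*(-191/74))/2 = -206299 - √(2 - 6*(-74/191) - 382/37)/2 = -206299 - √(2 + 444/191 - 382/37)/2 = -206299 - √(-42400/7067)/2 = -206299 - 20*I*√749102/7067/2 = -206299 - 10*I*√749102/7067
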